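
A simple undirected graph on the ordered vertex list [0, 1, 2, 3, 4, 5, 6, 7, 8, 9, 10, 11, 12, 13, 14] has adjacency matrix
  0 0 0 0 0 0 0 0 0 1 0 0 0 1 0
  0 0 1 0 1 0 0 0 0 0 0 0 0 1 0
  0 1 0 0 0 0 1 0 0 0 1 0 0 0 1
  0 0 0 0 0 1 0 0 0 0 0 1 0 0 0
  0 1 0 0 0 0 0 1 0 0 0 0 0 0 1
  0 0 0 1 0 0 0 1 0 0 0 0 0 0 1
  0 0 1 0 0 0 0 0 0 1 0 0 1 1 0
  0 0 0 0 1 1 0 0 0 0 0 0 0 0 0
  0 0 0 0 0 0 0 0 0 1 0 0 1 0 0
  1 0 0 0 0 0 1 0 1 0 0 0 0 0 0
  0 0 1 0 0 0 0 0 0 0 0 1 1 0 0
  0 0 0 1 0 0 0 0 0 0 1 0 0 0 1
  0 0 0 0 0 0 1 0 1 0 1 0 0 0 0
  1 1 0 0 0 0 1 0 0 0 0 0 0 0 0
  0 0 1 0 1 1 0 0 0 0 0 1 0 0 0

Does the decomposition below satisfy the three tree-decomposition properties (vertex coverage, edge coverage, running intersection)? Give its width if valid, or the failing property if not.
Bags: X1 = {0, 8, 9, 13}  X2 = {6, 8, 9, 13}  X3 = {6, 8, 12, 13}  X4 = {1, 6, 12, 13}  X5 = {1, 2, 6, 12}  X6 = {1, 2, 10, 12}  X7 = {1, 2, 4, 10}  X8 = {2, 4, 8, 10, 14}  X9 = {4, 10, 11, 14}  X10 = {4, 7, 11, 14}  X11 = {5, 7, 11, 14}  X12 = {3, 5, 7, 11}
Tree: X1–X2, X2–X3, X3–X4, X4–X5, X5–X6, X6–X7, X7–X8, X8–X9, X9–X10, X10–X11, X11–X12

A tree decomposition must satisfy three properties: every vertex lies in some bag; for every edge, both endpoints lie together in some bag; and for every vertex, the bags containing it form a connected subtree. Here bags containing vertex 8 are not connected in the tree, so the decomposition is invalid.

No — bags containing vertex 8 are not connected in the tree.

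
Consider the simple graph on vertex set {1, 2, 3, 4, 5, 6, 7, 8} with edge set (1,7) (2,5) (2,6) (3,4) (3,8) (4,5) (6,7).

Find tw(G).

A width-1 tree decomposition is:
Bags: B1 = {1, 7}  B2 = {6, 7}  B3 = {2, 6}  B4 = {2, 5}  B5 = {4, 5}  B6 = {3, 4}  B7 = {3, 8}
Tree: B1–B2, B2–B3, B3–B4, B4–B5, B5–B6, B6–B7
The largest bag has 2 vertices, giving width 1; this decomposition certifies tw(G) ≤ 1. Any graph with an edge has treewidth ≥ 1, and G has the edge 1–7. Hence tw(G) = 1 exactly.

1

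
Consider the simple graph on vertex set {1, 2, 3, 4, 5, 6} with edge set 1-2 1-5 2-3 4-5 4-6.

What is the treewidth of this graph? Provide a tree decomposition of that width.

Each bag holds 2 vertices, so the decomposition has width 1, which upper-bounds the treewidth. Since G has at least one edge (e.g. 6–4), it is not an edgeless graph, so tw(G) ≥ 1. The upper and lower bounds meet at 1, so that is the treewidth.

Treewidth 1.
Bags: B1 = {4, 6}  B2 = {4, 5}  B3 = {1, 5}  B4 = {1, 2}  B5 = {2, 3}
Tree: B1–B2, B2–B3, B3–B4, B4–B5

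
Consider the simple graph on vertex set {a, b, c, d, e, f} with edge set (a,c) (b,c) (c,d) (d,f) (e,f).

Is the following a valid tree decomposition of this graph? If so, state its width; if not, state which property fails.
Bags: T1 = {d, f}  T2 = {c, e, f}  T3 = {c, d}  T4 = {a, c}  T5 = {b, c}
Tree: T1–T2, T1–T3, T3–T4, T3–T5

A tree decomposition must satisfy three properties: every vertex lies in some bag; for every edge, both endpoints lie together in some bag; and for every vertex, the bags containing it form a connected subtree. Here bags containing vertex c are not connected in the tree, so the decomposition is invalid.

No — bags containing vertex c are not connected in the tree.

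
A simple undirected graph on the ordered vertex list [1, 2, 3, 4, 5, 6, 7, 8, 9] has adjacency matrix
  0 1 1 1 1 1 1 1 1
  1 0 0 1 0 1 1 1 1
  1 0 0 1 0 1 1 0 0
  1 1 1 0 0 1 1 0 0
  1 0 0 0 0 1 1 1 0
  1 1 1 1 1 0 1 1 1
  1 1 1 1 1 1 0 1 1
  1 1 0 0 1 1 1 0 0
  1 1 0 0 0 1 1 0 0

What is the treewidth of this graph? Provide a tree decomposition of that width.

Every bag has size at most 5, so the width is 5 − 1 = 4 and tw(G) ≤ 4. For the lower bound, the 5 vertices {1, 2, 6, 7, 8} are pairwise adjacent, and any tree decomposition puts a clique entirely inside one bag — forcing width ≥ 4. Combining the bounds, tw(G) = 4.

Treewidth 4.
One optimal decomposition is:
Bags: B1 = {1, 2, 6, 7, 8}  B2 = {1, 2, 6, 7, 9}  B3 = {1, 5, 6, 7, 8}  B4 = {1, 2, 4, 6, 7}  B5 = {1, 3, 4, 6, 7}
Tree: B1–B2, B1–B3, B2–B4, B4–B5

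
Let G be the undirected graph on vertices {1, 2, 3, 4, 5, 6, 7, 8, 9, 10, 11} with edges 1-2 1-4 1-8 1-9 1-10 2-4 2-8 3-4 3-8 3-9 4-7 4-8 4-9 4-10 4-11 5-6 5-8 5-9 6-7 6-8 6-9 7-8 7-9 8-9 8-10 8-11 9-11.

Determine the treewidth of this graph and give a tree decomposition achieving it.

Treewidth 3.
One such decomposition:
Bags: B1 = {1, 4, 8, 9}  B2 = {1, 4, 8, 10}  B3 = {4, 7, 8, 9}  B4 = {6, 7, 8, 9}  B5 = {4, 8, 9, 11}  B6 = {5, 6, 8, 9}  B7 = {3, 4, 8, 9}  B8 = {1, 2, 4, 8}
Tree: B1–B2, B1–B3, B3–B4, B1–B5, B4–B6, B3–B7, B2–B8

Every bag has size at most 4, so the width is 4 − 1 = 3 and tw(G) ≤ 3. For the lower bound, the 4 vertices {3, 4, 8, 9} are pairwise adjacent, and any tree decomposition puts a clique entirely inside one bag — forcing width ≥ 3. Combining the bounds, tw(G) = 3.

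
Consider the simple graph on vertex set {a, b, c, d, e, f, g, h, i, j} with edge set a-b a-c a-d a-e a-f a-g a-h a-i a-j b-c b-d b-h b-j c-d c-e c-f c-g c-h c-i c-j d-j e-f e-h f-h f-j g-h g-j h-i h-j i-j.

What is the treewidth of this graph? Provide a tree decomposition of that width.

Each bag holds 5 vertices, so the decomposition has width 4, which upper-bounds the treewidth. Conversely, {a, b, c, d, j} is a clique of size 5, and the vertices of any clique must share a bag in every tree decomposition; so some bag has ≥ 5 vertices and tw(G) ≥ 4. Combining the bounds, tw(G) = 4.

Treewidth 4.
One such decomposition:
Bags: B1 = {a, c, f, h, j}  B2 = {a, b, c, h, j}  B3 = {a, c, g, h, j}  B4 = {a, b, c, d, j}  B5 = {a, c, h, i, j}  B6 = {a, c, e, f, h}
Tree: B1–B2, B1–B3, B2–B4, B2–B5, B1–B6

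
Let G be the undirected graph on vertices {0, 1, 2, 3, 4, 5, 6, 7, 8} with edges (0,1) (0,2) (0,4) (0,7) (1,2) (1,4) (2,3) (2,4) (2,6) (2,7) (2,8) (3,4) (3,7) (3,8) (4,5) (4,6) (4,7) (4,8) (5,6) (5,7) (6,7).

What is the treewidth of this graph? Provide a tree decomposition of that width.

The largest bag has 4 vertices, giving width 3; this decomposition certifies tw(G) ≤ 3. For the lower bound, the 4 vertices {2, 3, 4, 8} are pairwise adjacent, and any tree decomposition puts a clique entirely inside one bag — forcing width ≥ 3. Hence tw(G) = 3 exactly.

Treewidth 3.
One such decomposition:
Bags: B1 = {2, 3, 4, 8}  B2 = {2, 3, 4, 7}  B3 = {2, 4, 6, 7}  B4 = {4, 5, 6, 7}  B5 = {0, 2, 4, 7}  B6 = {0, 1, 2, 4}
Tree: B1–B2, B2–B3, B3–B4, B2–B5, B5–B6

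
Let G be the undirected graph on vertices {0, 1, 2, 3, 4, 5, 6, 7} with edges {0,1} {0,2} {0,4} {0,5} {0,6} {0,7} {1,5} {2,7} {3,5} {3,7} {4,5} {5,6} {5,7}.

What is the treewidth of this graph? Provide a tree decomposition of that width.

Treewidth 2.
Bags: B1 = {0, 1, 5}  B2 = {0, 5, 7}  B3 = {0, 5, 6}  B4 = {3, 5, 7}  B5 = {0, 2, 7}  B6 = {0, 4, 5}
Tree: B1–B2, B1–B3, B2–B4, B2–B5, B3–B6

Every bag has size at most 3, so the width is 3 − 1 = 2 and tw(G) ≤ 2. On the other hand G contains the 3-clique {0, 2, 7}. A clique must lie in a single bag of any decomposition, so no decomposition can have width below 2. Hence tw(G) = 2 exactly.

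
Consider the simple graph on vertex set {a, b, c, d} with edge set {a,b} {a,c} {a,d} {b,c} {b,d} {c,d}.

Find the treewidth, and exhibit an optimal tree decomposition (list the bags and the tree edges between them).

Treewidth 3.
One such decomposition:
Bags: B1 = {a, b, c, d}
Tree: (single bag)

With just one bag of size 4, the width is 4 − 1 = 3, so tw(G) ≤ 3. For the lower bound, the 4 vertices {a, b, c, d} are pairwise adjacent, and any tree decomposition puts a clique entirely inside one bag — forcing width ≥ 3. Combining the bounds, tw(G) = 3.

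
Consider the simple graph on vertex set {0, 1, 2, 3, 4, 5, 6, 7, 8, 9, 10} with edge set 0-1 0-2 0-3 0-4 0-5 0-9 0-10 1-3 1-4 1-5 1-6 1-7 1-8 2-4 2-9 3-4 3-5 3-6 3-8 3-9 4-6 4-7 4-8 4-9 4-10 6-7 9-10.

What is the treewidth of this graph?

A width-3 tree decomposition is:
Bags: B1 = {1, 3, 4, 6}  B2 = {1, 3, 4, 8}  B3 = {0, 1, 3, 4}  B4 = {0, 1, 3, 5}  B5 = {0, 3, 4, 9}  B6 = {0, 2, 4, 9}  B7 = {0, 4, 9, 10}  B8 = {1, 4, 6, 7}
Tree: B1–B2, B2–B3, B3–B4, B3–B5, B5–B6, B5–B7, B1–B8
Every bag has size at most 4, so the width is 4 − 1 = 3 and tw(G) ≤ 3. Conversely, {0, 1, 3, 4} is a clique of size 4, and the vertices of any clique must share a bag in every tree decomposition; so some bag has ≥ 4 vertices and tw(G) ≥ 3. Combining the bounds, tw(G) = 3.

3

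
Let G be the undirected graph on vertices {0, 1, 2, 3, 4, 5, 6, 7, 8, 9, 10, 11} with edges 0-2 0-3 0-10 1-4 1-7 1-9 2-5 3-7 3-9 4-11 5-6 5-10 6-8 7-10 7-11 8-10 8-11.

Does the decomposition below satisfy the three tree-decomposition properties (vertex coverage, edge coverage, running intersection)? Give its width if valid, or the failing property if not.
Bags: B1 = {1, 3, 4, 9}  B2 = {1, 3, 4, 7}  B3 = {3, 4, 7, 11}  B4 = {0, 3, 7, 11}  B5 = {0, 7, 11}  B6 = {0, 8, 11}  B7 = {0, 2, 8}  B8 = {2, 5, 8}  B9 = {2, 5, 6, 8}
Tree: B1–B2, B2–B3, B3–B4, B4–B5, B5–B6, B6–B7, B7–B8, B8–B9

No — vertex 10 appears in no bag.

A tree decomposition must satisfy three properties: every vertex lies in some bag; for every edge, both endpoints lie together in some bag; and for every vertex, the bags containing it form a connected subtree. Here vertex 10 appears in no bag, so the decomposition is invalid.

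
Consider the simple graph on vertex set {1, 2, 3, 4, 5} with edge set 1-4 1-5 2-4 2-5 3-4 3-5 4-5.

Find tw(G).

A width-2 tree decomposition is:
Bags: B1 = {3, 4, 5}  B2 = {1, 4, 5}  B3 = {2, 4, 5}
Tree: B1–B2, B2–B3
The largest bag has 3 vertices, giving width 2; this decomposition certifies tw(G) ≤ 2. Conversely, {1, 4, 5} is a clique of size 3, and the vertices of any clique must share a bag in every tree decomposition; so some bag has ≥ 3 vertices and tw(G) ≥ 2. Therefore the treewidth is 2.

2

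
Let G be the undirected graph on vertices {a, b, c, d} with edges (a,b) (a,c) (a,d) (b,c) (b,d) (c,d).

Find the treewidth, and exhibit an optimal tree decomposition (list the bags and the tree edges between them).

Treewidth 3.
One such decomposition:
Bags: B1 = {a, b, c, d}
Tree: (single bag)

With just one bag of size 4, the width is 4 − 1 = 3, so tw(G) ≤ 3. Conversely, {a, b, c, d} is a clique of size 4, and the vertices of any clique must share a bag in every tree decomposition; so some bag has ≥ 4 vertices and tw(G) ≥ 3. Combining the bounds, tw(G) = 3.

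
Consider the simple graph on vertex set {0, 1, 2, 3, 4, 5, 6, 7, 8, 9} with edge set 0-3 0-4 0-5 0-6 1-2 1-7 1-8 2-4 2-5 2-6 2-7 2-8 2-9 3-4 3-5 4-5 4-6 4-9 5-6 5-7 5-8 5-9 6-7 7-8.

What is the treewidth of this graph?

A width-3 tree decomposition is:
Bags: B1 = {2, 5, 6, 7}  B2 = {2, 4, 5, 6}  B3 = {0, 4, 5, 6}  B4 = {2, 5, 7, 8}  B5 = {1, 2, 7, 8}  B6 = {0, 3, 4, 5}  B7 = {2, 4, 5, 9}
Tree: B1–B2, B2–B3, B1–B4, B4–B5, B3–B6, B2–B7
Each bag holds 4 vertices, so the decomposition has width 3, which upper-bounds the treewidth. On the other hand G contains the 4-clique {1, 2, 7, 8}. A clique must lie in a single bag of any decomposition, so no decomposition can have width below 3. Combining the bounds, tw(G) = 3.

3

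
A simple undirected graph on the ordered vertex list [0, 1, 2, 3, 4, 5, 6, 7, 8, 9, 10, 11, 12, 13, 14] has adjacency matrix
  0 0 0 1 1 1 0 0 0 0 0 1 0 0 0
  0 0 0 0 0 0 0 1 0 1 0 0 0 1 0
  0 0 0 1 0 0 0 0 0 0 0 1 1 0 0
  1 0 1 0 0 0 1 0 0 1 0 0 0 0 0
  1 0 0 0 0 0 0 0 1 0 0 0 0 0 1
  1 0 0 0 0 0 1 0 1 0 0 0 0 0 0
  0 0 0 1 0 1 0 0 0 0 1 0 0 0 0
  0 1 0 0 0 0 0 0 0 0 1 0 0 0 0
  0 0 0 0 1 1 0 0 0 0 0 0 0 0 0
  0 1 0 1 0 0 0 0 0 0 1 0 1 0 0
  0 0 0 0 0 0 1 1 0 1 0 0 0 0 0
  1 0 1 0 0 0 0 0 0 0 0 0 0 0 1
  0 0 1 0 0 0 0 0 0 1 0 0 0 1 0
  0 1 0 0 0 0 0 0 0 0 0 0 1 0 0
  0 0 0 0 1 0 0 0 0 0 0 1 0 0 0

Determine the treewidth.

A width-3 tree decomposition is:
Bags: B1 = {4, 5, 8, 14}  B2 = {0, 4, 5, 14}  B3 = {0, 5, 11, 14}  B4 = {0, 5, 6, 11}  B5 = {0, 3, 6, 11}  B6 = {2, 3, 6, 11}  B7 = {2, 3, 6, 10}  B8 = {2, 3, 9, 10}  B9 = {2, 9, 10, 12}  B10 = {7, 9, 10, 12}  B11 = {1, 7, 9, 12}  B12 = {1, 7, 12, 13}
Tree: B1–B2, B2–B3, B3–B4, B4–B5, B5–B6, B6–B7, B7–B8, B8–B9, B9–B10, B10–B11, B11–B12
Every bag has size at most 4, so the width is 4 − 1 = 3 and tw(G) ≤ 3. For the lower bound: the 4 vertex sets {4,8,14}, {5}, {0}, {2,3,6,11} are disjoint, each induces a connected subgraph, and every pair is joined by at least one edge of G. Contracting each set to a single vertex therefore yields K_{4} as a minor, and since treewidth is minor-monotone, tw(G) ≥ tw(K_{4}) = 3. Combining the bounds, tw(G) = 3.

3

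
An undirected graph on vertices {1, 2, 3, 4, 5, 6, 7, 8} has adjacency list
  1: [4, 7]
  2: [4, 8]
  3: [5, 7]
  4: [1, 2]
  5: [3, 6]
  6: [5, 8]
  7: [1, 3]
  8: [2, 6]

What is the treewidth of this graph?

A width-2 tree decomposition is:
Bags: B1 = {5, 6, 8}  B2 = {3, 5, 8}  B3 = {3, 7, 8}  B4 = {1, 7, 8}  B5 = {1, 4, 8}  B6 = {2, 4, 8}
Tree: B1–B2, B2–B3, B3–B4, B4–B5, B5–B6
Each bag holds 3 vertices, so the decomposition has width 2, which upper-bounds the treewidth. Since 8–6–5–3–7–1–4–2–8 is a cycle in G, G is not acyclic. Forests are exactly the graphs of treewidth ≤ 1, so tw(G) ≥ 2. Hence tw(G) = 2 exactly.

2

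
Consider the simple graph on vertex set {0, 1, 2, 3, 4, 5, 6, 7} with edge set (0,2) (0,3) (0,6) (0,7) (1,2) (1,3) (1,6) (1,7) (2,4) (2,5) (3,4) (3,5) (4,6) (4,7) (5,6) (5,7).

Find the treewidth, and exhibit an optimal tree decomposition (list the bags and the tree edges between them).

Treewidth 4.
Bags: B1 = {0, 1, 4, 5, 7}  B2 = {0, 1, 4, 5, 6}  B3 = {0, 1, 2, 4, 5}  B4 = {0, 1, 3, 4, 5}
Tree: B1–B2, B2–B3, B3–B4

The largest bag has 5 vertices, giving width 4; this decomposition certifies tw(G) ≤ 4. For the lower bound: the 5 vertex sets {5,7}, {1,6}, {2,4}, {0}, {3} are disjoint, each induces a connected subgraph, and every pair is joined by at least one edge of G. Contracting each set to a single vertex therefore yields K_{5} as a minor, and since treewidth is minor-monotone, tw(G) ≥ tw(K_{5}) = 4. Hence tw(G) = 4 exactly.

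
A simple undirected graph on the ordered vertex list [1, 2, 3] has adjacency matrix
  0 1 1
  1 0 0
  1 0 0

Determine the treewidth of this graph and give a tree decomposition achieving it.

Each bag holds 2 vertices, so the decomposition has width 1, which upper-bounds the treewidth. G has an edge, so its treewidth is at least 1. Hence tw(G) = 1 exactly.

Treewidth 1.
One optimal decomposition is:
Bags: B1 = {1, 3}  B2 = {1, 2}
Tree: B1–B2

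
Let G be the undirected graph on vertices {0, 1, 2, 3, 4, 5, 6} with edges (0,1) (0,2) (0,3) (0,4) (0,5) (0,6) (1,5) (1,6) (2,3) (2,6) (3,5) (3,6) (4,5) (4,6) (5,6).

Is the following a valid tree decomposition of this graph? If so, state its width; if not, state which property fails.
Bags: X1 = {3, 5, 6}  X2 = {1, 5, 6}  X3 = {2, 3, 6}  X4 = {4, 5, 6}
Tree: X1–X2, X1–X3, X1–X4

No — vertex 0 appears in no bag.

A tree decomposition must satisfy three properties: every vertex lies in some bag; for every edge, both endpoints lie together in some bag; and for every vertex, the bags containing it form a connected subtree. Here vertex 0 appears in no bag, so the decomposition is invalid.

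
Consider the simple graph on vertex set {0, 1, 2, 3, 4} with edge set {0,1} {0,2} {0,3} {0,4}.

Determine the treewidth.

1

A width-1 tree decomposition is:
Bags: B1 = {0, 3}  B2 = {0, 1}  B3 = {0, 4}  B4 = {0, 2}
Tree: B1–B2, B2–B3, B3–B4
Every bag has size at most 2, so the width is 2 − 1 = 1 and tw(G) ≤ 1. Since G has at least one edge (e.g. 3–0), it is not an edgeless graph, so tw(G) ≥ 1. Combining the bounds, tw(G) = 1.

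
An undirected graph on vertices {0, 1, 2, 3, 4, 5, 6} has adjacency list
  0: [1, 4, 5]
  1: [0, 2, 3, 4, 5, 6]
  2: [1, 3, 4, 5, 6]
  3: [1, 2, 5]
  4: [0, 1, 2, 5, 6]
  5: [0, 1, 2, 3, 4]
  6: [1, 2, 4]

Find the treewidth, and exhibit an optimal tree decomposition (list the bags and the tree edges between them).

Every bag has size at most 4, so the width is 4 − 1 = 3 and tw(G) ≤ 3. For the lower bound, the 4 vertices {0, 1, 4, 5} are pairwise adjacent, and any tree decomposition puts a clique entirely inside one bag — forcing width ≥ 3. Hence tw(G) = 3 exactly.

Treewidth 3.
One optimal decomposition is:
Bags: B1 = {1, 2, 3, 5}  B2 = {1, 2, 4, 5}  B3 = {1, 2, 4, 6}  B4 = {0, 1, 4, 5}
Tree: B1–B2, B2–B3, B2–B4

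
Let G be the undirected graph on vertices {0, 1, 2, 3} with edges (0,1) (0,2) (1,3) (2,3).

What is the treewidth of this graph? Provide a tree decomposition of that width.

Every bag has size at most 3, so the width is 3 − 1 = 2 and tw(G) ≤ 2. For the lower bound, G contains the cycle 2–3–1–0–2, so G is not a forest; only forests have treewidth ≤ 1, hence tw(G) ≥ 2. Hence tw(G) = 2 exactly.

Treewidth 2.
One optimal decomposition is:
Bags: B1 = {1, 2, 3}  B2 = {0, 1, 2}
Tree: B1–B2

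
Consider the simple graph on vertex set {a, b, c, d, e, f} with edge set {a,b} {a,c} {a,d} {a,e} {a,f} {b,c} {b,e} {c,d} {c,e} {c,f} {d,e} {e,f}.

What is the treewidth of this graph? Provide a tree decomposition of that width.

Treewidth 3.
Bags: B1 = {a, c, e, f}  B2 = {a, c, d, e}  B3 = {a, b, c, e}
Tree: B1–B2, B2–B3

Each bag holds 4 vertices, so the decomposition has width 3, which upper-bounds the treewidth. For the lower bound, the 4 vertices {a, c, d, e} are pairwise adjacent, and any tree decomposition puts a clique entirely inside one bag — forcing width ≥ 3. Hence tw(G) = 3 exactly.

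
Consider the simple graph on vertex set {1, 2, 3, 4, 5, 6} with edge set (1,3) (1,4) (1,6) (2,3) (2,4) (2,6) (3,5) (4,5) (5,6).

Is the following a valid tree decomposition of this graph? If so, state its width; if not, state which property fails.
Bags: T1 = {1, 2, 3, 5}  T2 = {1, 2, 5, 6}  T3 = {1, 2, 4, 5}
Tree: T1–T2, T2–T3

Every vertex of G appears in some bag (union = {1, 2, 3, 4, 5, 6}); every edge is covered by a bag; and for each vertex v the set of bags containing v is connected in the bag tree. The decomposition is therefore valid. The largest bag has 4 vertices, so the width is 3.

Yes; width 3.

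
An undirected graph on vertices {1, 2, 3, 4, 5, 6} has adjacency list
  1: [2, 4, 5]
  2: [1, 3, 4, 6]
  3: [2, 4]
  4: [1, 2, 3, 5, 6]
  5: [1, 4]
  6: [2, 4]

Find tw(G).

2

A width-2 tree decomposition is:
Bags: B1 = {2, 4, 6}  B2 = {2, 3, 4}  B3 = {1, 2, 4}  B4 = {1, 4, 5}
Tree: B1–B2, B1–B3, B3–B4
The largest bag has 3 vertices, giving width 2; this decomposition certifies tw(G) ≤ 2. Conversely, {1, 2, 4} is a clique of size 3, and the vertices of any clique must share a bag in every tree decomposition; so some bag has ≥ 3 vertices and tw(G) ≥ 2. The upper and lower bounds meet at 2, so that is the treewidth.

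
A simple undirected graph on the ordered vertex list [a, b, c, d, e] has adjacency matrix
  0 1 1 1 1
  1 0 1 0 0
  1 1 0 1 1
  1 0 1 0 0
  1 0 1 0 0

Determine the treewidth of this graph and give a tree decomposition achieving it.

Treewidth 2.
One optimal decomposition is:
Bags: B1 = {a, c, d}  B2 = {a, b, c}  B3 = {a, c, e}
Tree: B1–B2, B1–B3

Every bag has size at most 3, so the width is 3 − 1 = 2 and tw(G) ≤ 2. For the lower bound, the 3 vertices {a, c, d} are pairwise adjacent, and any tree decomposition puts a clique entirely inside one bag — forcing width ≥ 2. Therefore the treewidth is 2.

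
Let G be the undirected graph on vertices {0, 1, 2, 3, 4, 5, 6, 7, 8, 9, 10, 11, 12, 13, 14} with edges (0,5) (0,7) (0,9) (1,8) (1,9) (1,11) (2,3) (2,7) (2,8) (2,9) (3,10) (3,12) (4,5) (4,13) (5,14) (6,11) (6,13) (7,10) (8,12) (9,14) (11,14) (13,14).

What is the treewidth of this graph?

3

A width-3 tree decomposition is:
Bags: B1 = {4, 6, 11, 13}  B2 = {4, 11, 13, 14}  B3 = {4, 5, 11, 14}  B4 = {1, 5, 11, 14}  B5 = {1, 5, 9, 14}  B6 = {0, 1, 5, 9}  B7 = {0, 1, 8, 9}  B8 = {0, 2, 8, 9}  B9 = {0, 2, 7, 8}  B10 = {2, 7, 8, 12}  B11 = {2, 3, 7, 12}  B12 = {3, 7, 10, 12}
Tree: B1–B2, B2–B3, B3–B4, B4–B5, B5–B6, B6–B7, B7–B8, B8–B9, B9–B10, B10–B11, B11–B12
Every bag has size at most 4, so the width is 4 − 1 = 3 and tw(G) ≤ 3. For the lower bound: the 4 vertex sets {4,6,13}, {11}, {14}, {0,1,5,9} are disjoint, each induces a connected subgraph, and every pair is joined by at least one edge of G. Contracting each set to a single vertex therefore yields K_{4} as a minor, and since treewidth is minor-monotone, tw(G) ≥ tw(K_{4}) = 3. The upper and lower bounds meet at 3, so that is the treewidth.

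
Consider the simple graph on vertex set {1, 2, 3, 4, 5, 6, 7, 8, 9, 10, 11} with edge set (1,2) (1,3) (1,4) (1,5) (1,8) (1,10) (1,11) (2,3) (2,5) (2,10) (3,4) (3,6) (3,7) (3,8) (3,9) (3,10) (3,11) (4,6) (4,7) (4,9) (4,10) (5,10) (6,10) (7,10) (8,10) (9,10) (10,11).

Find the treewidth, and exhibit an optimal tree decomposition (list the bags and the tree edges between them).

Treewidth 3.
One such decomposition:
Bags: B1 = {1, 3, 4, 10}  B2 = {3, 4, 9, 10}  B3 = {3, 4, 7, 10}  B4 = {1, 2, 3, 10}  B5 = {1, 3, 10, 11}  B6 = {3, 4, 6, 10}  B7 = {1, 3, 8, 10}  B8 = {1, 2, 5, 10}
Tree: B1–B2, B2–B3, B1–B4, B1–B5, B1–B6, B4–B7, B4–B8

Each bag holds 4 vertices, so the decomposition has width 3, which upper-bounds the treewidth. On the other hand G contains the 4-clique {1, 3, 8, 10}. A clique must lie in a single bag of any decomposition, so no decomposition can have width below 3. Combining the bounds, tw(G) = 3.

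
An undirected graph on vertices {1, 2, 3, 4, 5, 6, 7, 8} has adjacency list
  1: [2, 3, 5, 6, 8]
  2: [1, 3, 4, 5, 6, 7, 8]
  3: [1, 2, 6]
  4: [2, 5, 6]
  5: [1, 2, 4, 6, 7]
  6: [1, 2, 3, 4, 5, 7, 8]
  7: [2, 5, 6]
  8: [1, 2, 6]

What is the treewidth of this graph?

A width-3 tree decomposition is:
Bags: B1 = {2, 5, 6, 7}  B2 = {1, 2, 5, 6}  B3 = {1, 2, 3, 6}  B4 = {2, 4, 5, 6}  B5 = {1, 2, 6, 8}
Tree: B1–B2, B2–B3, B2–B4, B3–B5
Each bag holds 4 vertices, so the decomposition has width 3, which upper-bounds the treewidth. On the other hand G contains the 4-clique {1, 2, 6, 8}. A clique must lie in a single bag of any decomposition, so no decomposition can have width below 3. The upper and lower bounds meet at 3, so that is the treewidth.

3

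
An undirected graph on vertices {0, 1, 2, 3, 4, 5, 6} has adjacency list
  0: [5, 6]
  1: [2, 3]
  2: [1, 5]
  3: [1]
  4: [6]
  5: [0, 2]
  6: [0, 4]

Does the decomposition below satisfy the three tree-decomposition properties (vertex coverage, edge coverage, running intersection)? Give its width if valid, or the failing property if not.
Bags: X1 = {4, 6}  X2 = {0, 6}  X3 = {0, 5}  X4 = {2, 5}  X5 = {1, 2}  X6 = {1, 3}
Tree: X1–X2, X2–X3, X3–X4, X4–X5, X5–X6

Yes; width 1.

Every vertex of G appears in some bag (union = {0, 1, 2, 3, 4, 5, 6}); every edge is covered by a bag; and for each vertex v the set of bags containing v is connected in the bag tree. The decomposition is therefore valid. The largest bag has 2 vertices, so the width is 1.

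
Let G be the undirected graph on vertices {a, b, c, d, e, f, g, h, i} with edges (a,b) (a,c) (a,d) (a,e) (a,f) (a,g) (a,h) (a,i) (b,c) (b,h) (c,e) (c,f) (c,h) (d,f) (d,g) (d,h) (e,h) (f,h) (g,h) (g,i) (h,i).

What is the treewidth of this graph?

3

A width-3 tree decomposition is:
Bags: B1 = {a, g, h, i}  B2 = {a, d, g, h}  B3 = {a, d, f, h}  B4 = {a, c, f, h}  B5 = {a, c, e, h}  B6 = {a, b, c, h}
Tree: B1–B2, B2–B3, B3–B4, B4–B5, B5–B6
Every bag has size at most 4, so the width is 4 − 1 = 3 and tw(G) ≤ 3. For the lower bound, the 4 vertices {a, d, g, h} are pairwise adjacent, and any tree decomposition puts a clique entirely inside one bag — forcing width ≥ 3. The upper and lower bounds meet at 3, so that is the treewidth.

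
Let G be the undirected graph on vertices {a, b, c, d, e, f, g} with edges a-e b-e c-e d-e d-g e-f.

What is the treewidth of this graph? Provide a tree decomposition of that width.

Every bag has size at most 2, so the width is 2 − 1 = 1 and tw(G) ≤ 1. Any graph with an edge has treewidth ≥ 1, and G has the edge b–e. The upper and lower bounds meet at 1, so that is the treewidth.

Treewidth 1.
One such decomposition:
Bags: B1 = {b, e}  B2 = {c, e}  B3 = {d, e}  B4 = {e, f}  B5 = {d, g}  B6 = {a, e}
Tree: B1–B2, B1–B3, B2–B4, B3–B5, B3–B6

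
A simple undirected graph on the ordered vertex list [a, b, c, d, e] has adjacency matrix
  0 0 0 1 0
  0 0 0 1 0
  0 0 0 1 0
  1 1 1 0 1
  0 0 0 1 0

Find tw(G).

A width-1 tree decomposition is:
Bags: B1 = {d, e}  B2 = {c, d}  B3 = {b, d}  B4 = {a, d}
Tree: B1–B2, B2–B3, B3–B4
Every bag has size at most 2, so the width is 2 − 1 = 1 and tw(G) ≤ 1. Since G has at least one edge (e.g. e–d), it is not an edgeless graph, so tw(G) ≥ 1. The upper and lower bounds meet at 1, so that is the treewidth.

1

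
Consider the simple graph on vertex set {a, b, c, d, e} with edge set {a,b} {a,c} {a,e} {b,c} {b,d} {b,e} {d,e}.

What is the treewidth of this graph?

A width-2 tree decomposition is:
Bags: B1 = {a, b, e}  B2 = {b, d, e}  B3 = {a, b, c}
Tree: B1–B2, B1–B3
The largest bag has 3 vertices, giving width 2; this decomposition certifies tw(G) ≤ 2. Conversely, {b, d, e} is a clique of size 3, and the vertices of any clique must share a bag in every tree decomposition; so some bag has ≥ 3 vertices and tw(G) ≥ 2. Combining the bounds, tw(G) = 2.

2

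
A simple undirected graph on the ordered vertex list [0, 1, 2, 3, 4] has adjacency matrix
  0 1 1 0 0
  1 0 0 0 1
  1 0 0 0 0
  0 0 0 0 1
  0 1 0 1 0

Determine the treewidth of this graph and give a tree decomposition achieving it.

The largest bag has 2 vertices, giving width 1; this decomposition certifies tw(G) ≤ 1. G has an edge, so its treewidth is at least 1. Therefore the treewidth is 1.

Treewidth 1.
Bags: B1 = {0, 2}  B2 = {0, 1}  B3 = {1, 4}  B4 = {3, 4}
Tree: B1–B2, B2–B3, B3–B4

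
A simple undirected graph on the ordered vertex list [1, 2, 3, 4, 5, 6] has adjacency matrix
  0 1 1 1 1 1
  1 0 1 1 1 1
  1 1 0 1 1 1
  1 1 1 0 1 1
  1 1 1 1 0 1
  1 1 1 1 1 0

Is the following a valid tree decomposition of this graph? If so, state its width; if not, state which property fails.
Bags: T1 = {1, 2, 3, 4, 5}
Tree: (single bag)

A tree decomposition must satisfy three properties: every vertex lies in some bag; for every edge, both endpoints lie together in some bag; and for every vertex, the bags containing it form a connected subtree. Here vertex 6 appears in no bag, so the decomposition is invalid.

No — vertex 6 appears in no bag.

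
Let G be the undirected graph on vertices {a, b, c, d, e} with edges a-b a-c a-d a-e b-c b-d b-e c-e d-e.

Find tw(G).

A width-3 tree decomposition is:
Bags: B1 = {a, b, d, e}  B2 = {a, b, c, e}
Tree: B1–B2
Each bag holds 4 vertices, so the decomposition has width 3, which upper-bounds the treewidth. Conversely, {a, b, d, e} is a clique of size 4, and the vertices of any clique must share a bag in every tree decomposition; so some bag has ≥ 4 vertices and tw(G) ≥ 3. Hence tw(G) = 3 exactly.

3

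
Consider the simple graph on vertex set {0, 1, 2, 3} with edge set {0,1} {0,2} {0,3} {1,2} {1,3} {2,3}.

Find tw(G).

A width-3 tree decomposition is:
Bags: B1 = {0, 1, 2, 3}
Tree: (single bag)
A single bag containing all 4 vertices is trivially a valid decomposition of width 3. On the other hand G contains the 4-clique {0, 1, 2, 3}. A clique must lie in a single bag of any decomposition, so no decomposition can have width below 3. Combining the bounds, tw(G) = 3.

3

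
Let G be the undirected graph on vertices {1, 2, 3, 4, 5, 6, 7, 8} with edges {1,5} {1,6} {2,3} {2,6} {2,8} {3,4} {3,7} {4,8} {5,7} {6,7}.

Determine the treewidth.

A width-2 tree decomposition is:
Bags: B1 = {2, 4, 8}  B2 = {2, 3, 4}  B3 = {2, 3, 6}  B4 = {3, 6, 7}  B5 = {1, 6, 7}  B6 = {1, 5, 7}
Tree: B1–B2, B2–B3, B3–B4, B4–B5, B5–B6
Each bag holds 3 vertices, so the decomposition has width 2, which upper-bounds the treewidth. For the lower bound, G contains the cycle 8–4–3–2–8, so G is not a forest; only forests have treewidth ≤ 1, hence tw(G) ≥ 2. Hence tw(G) = 2 exactly.

2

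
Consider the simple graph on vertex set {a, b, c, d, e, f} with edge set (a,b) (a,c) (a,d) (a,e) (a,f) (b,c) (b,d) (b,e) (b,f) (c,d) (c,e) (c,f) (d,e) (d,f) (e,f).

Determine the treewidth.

5

A width-5 tree decomposition is:
Bags: B1 = {a, b, c, d, e, f}
Tree: (single bag)
With just one bag of size 6, the width is 6 − 1 = 5, so tw(G) ≤ 5. For the lower bound, the 6 vertices {a, b, c, d, e, f} are pairwise adjacent, and any tree decomposition puts a clique entirely inside one bag — forcing width ≥ 5. Therefore the treewidth is 5.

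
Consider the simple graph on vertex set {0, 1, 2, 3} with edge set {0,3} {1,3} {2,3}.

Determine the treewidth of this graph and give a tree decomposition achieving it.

Each bag holds 2 vertices, so the decomposition has width 1, which upper-bounds the treewidth. G has an edge, so its treewidth is at least 1. Combining the bounds, tw(G) = 1.

Treewidth 1.
One such decomposition:
Bags: B1 = {2, 3}  B2 = {0, 3}  B3 = {1, 3}
Tree: B1–B2, B2–B3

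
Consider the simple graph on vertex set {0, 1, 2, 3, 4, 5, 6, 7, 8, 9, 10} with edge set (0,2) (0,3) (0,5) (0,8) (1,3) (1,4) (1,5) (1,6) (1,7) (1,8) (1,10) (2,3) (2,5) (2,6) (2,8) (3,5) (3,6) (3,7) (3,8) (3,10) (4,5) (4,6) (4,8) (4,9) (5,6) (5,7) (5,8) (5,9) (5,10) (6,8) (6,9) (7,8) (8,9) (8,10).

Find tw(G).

A width-4 tree decomposition is:
Bags: B1 = {0, 2, 3, 5, 8}  B2 = {2, 3, 5, 6, 8}  B3 = {1, 3, 5, 6, 8}  B4 = {1, 4, 5, 6, 8}  B5 = {4, 5, 6, 8, 9}  B6 = {1, 3, 5, 8, 10}  B7 = {1, 3, 5, 7, 8}
Tree: B1–B2, B2–B3, B3–B4, B4–B5, B3–B6, B3–B7
Every bag has size at most 5, so the width is 5 − 1 = 4 and tw(G) ≤ 4. On the other hand G contains the 5-clique {4, 5, 6, 8, 9}. A clique must lie in a single bag of any decomposition, so no decomposition can have width below 4. The upper and lower bounds meet at 4, so that is the treewidth.

4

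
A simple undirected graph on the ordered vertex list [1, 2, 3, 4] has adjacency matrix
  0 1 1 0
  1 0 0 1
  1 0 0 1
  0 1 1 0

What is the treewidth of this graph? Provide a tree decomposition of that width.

Treewidth 2.
One optimal decomposition is:
Bags: B1 = {1, 2, 3}  B2 = {2, 3, 4}
Tree: B1–B2

Each bag holds 3 vertices, so the decomposition has width 2, which upper-bounds the treewidth. Since 2–1–3–4–2 is a cycle in G, G is not acyclic. Forests are exactly the graphs of treewidth ≤ 1, so tw(G) ≥ 2. Therefore the treewidth is 2.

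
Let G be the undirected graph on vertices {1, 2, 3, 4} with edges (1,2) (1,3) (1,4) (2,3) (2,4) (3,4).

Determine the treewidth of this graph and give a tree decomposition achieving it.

Treewidth 3.
One such decomposition:
Bags: B1 = {1, 2, 3, 4}
Tree: (single bag)

With just one bag of size 4, the width is 4 − 1 = 3, so tw(G) ≤ 3. For the lower bound, the 4 vertices {1, 2, 3, 4} are pairwise adjacent, and any tree decomposition puts a clique entirely inside one bag — forcing width ≥ 3. The upper and lower bounds meet at 3, so that is the treewidth.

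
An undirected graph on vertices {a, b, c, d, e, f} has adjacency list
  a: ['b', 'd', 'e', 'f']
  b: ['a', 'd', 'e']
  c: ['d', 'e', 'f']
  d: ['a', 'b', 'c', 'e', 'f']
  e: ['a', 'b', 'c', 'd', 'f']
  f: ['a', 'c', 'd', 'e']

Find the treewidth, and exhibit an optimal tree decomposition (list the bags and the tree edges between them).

The largest bag has 4 vertices, giving width 3; this decomposition certifies tw(G) ≤ 3. For the lower bound, the 4 vertices {c, d, e, f} are pairwise adjacent, and any tree decomposition puts a clique entirely inside one bag — forcing width ≥ 3. Combining the bounds, tw(G) = 3.

Treewidth 3.
One optimal decomposition is:
Bags: B1 = {c, d, e, f}  B2 = {a, d, e, f}  B3 = {a, b, d, e}
Tree: B1–B2, B2–B3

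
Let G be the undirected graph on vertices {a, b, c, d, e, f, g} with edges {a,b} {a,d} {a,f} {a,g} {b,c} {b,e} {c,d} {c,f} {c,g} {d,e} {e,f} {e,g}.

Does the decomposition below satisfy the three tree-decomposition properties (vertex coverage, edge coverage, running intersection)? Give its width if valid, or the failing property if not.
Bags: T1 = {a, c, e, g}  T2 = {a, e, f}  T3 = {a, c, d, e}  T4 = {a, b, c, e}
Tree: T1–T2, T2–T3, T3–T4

No — edge (c,f) lies in no bag.

A tree decomposition must satisfy three properties: every vertex lies in some bag; for every edge, both endpoints lie together in some bag; and for every vertex, the bags containing it form a connected subtree. Here edge (c,f) lies in no bag, so the decomposition is invalid.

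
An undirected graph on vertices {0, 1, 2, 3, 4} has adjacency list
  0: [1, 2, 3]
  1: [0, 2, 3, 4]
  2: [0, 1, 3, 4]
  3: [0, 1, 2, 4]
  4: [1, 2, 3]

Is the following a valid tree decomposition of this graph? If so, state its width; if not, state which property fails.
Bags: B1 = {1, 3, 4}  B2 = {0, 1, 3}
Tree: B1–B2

No — vertex 2 appears in no bag.

A tree decomposition must satisfy three properties: every vertex lies in some bag; for every edge, both endpoints lie together in some bag; and for every vertex, the bags containing it form a connected subtree. Here vertex 2 appears in no bag, so the decomposition is invalid.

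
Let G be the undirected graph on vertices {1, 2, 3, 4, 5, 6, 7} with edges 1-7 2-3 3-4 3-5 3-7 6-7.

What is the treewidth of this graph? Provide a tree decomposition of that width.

Treewidth 1.
One optimal decomposition is:
Bags: B1 = {6, 7}  B2 = {3, 7}  B3 = {3, 4}  B4 = {3, 5}  B5 = {2, 3}  B6 = {1, 7}
Tree: B1–B2, B2–B3, B3–B4, B4–B5, B1–B6

Every bag has size at most 2, so the width is 2 − 1 = 1 and tw(G) ≤ 1. G has an edge, so its treewidth is at least 1. The upper and lower bounds meet at 1, so that is the treewidth.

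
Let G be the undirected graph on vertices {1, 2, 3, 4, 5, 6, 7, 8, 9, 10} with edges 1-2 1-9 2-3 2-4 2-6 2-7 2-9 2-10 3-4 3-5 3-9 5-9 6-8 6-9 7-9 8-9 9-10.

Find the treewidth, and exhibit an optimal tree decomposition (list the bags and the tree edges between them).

Treewidth 2.
One such decomposition:
Bags: B1 = {1, 2, 9}  B2 = {2, 6, 9}  B3 = {6, 8, 9}  B4 = {2, 3, 9}  B5 = {2, 9, 10}  B6 = {3, 5, 9}  B7 = {2, 3, 4}  B8 = {2, 7, 9}
Tree: B1–B2, B2–B3, B1–B4, B1–B5, B4–B6, B4–B7, B1–B8

The largest bag has 3 vertices, giving width 2; this decomposition certifies tw(G) ≤ 2. Conversely, {6, 8, 9} is a clique of size 3, and the vertices of any clique must share a bag in every tree decomposition; so some bag has ≥ 3 vertices and tw(G) ≥ 2. The upper and lower bounds meet at 2, so that is the treewidth.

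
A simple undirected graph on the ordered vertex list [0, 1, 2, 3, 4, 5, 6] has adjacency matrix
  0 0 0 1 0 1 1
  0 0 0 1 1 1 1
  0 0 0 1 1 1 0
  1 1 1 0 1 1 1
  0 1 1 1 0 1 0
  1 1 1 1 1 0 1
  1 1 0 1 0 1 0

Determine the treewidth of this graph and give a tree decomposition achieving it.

Treewidth 3.
Bags: B1 = {1, 3, 5, 6}  B2 = {1, 3, 4, 5}  B3 = {2, 3, 4, 5}  B4 = {0, 3, 5, 6}
Tree: B1–B2, B2–B3, B1–B4

The largest bag has 4 vertices, giving width 3; this decomposition certifies tw(G) ≤ 3. Conversely, {0, 3, 5, 6} is a clique of size 4, and the vertices of any clique must share a bag in every tree decomposition; so some bag has ≥ 4 vertices and tw(G) ≥ 3. The upper and lower bounds meet at 3, so that is the treewidth.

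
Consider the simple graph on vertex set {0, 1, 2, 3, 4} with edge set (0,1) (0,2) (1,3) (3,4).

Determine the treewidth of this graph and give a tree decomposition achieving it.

Every bag has size at most 2, so the width is 2 − 1 = 1 and tw(G) ≤ 1. Since G has at least one edge (e.g. 2–0), it is not an edgeless graph, so tw(G) ≥ 1. Combining the bounds, tw(G) = 1.

Treewidth 1.
One optimal decomposition is:
Bags: B1 = {0, 2}  B2 = {0, 1}  B3 = {1, 3}  B4 = {3, 4}
Tree: B1–B2, B2–B3, B3–B4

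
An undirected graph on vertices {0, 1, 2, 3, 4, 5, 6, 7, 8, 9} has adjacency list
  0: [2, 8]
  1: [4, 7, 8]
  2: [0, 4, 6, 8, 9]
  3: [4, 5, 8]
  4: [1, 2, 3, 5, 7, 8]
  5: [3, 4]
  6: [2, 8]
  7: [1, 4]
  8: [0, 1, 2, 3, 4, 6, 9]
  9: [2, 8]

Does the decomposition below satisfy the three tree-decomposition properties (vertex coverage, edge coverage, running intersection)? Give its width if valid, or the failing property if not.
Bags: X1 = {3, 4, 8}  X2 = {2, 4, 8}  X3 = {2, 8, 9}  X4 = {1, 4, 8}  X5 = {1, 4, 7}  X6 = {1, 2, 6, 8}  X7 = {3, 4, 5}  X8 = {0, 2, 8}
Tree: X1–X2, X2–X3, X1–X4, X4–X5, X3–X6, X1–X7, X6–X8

A tree decomposition must satisfy three properties: every vertex lies in some bag; for every edge, both endpoints lie together in some bag; and for every vertex, the bags containing it form a connected subtree. Here bags containing vertex 1 are not connected in the tree, so the decomposition is invalid.

No — bags containing vertex 1 are not connected in the tree.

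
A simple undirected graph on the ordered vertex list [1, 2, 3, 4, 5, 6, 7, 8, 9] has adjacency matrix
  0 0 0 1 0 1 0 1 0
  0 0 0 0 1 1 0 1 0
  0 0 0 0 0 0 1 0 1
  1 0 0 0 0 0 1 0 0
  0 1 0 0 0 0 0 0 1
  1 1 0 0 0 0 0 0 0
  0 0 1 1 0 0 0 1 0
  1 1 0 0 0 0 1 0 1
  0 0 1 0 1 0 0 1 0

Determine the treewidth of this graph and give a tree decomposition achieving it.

Treewidth 3.
One optimal decomposition is:
Bags: B1 = {1, 4, 6, 7}  B2 = {1, 6, 7, 8}  B3 = {2, 6, 7, 8}  B4 = {2, 3, 7, 8}  B5 = {2, 3, 8, 9}  B6 = {2, 3, 5, 9}
Tree: B1–B2, B2–B3, B3–B4, B4–B5, B5–B6

The largest bag has 4 vertices, giving width 3; this decomposition certifies tw(G) ≤ 3. For the lower bound: the 4 vertex sets {1,4,6}, {7}, {8}, {2,3,5,9} are disjoint, each induces a connected subgraph, and every pair is joined by at least one edge of G. Contracting each set to a single vertex therefore yields K_{4} as a minor, and since treewidth is minor-monotone, tw(G) ≥ tw(K_{4}) = 3. Therefore the treewidth is 3.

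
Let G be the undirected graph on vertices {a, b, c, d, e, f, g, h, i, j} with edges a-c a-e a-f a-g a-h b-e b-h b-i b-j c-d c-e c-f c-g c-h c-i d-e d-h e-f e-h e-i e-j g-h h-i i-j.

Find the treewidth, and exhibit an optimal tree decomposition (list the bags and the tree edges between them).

The largest bag has 4 vertices, giving width 3; this decomposition certifies tw(G) ≤ 3. For the lower bound, the 4 vertices {a, c, g, h} are pairwise adjacent, and any tree decomposition puts a clique entirely inside one bag — forcing width ≥ 3. Hence tw(G) = 3 exactly.

Treewidth 3.
Bags: B1 = {c, e, h, i}  B2 = {b, e, h, i}  B3 = {c, d, e, h}  B4 = {a, c, e, h}  B5 = {a, c, g, h}  B6 = {a, c, e, f}  B7 = {b, e, i, j}
Tree: B1–B2, B1–B3, B3–B4, B4–B5, B4–B6, B2–B7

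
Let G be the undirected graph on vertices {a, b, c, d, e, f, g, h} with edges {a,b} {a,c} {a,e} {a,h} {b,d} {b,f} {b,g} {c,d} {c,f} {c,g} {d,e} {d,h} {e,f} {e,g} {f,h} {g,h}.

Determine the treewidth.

A width-4 tree decomposition is:
Bags: B1 = {a, d, f, g, h}  B2 = {a, c, d, f, g}  B3 = {a, b, d, f, g}  B4 = {a, d, e, f, g}
Tree: B1–B2, B2–B3, B3–B4
Each bag holds 5 vertices, so the decomposition has width 4, which upper-bounds the treewidth. For the lower bound: the 5 vertex sets {d,h}, {c,g}, {b,f}, {a}, {e} are disjoint, each induces a connected subgraph, and every pair is joined by at least one edge of G. Contracting each set to a single vertex therefore yields K_{5} as a minor, and since treewidth is minor-monotone, tw(G) ≥ tw(K_{5}) = 4. The upper and lower bounds meet at 4, so that is the treewidth.

4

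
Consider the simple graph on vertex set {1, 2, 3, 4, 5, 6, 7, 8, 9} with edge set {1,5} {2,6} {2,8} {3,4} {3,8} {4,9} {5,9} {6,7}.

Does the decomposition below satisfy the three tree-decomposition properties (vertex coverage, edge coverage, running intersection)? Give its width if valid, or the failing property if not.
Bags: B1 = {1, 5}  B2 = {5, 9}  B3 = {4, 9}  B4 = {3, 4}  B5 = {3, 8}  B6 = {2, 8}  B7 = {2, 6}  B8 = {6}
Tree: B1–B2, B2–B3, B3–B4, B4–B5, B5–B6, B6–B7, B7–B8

A tree decomposition must satisfy three properties: every vertex lies in some bag; for every edge, both endpoints lie together in some bag; and for every vertex, the bags containing it form a connected subtree. Here vertex 7 appears in no bag, so the decomposition is invalid.

No — vertex 7 appears in no bag.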